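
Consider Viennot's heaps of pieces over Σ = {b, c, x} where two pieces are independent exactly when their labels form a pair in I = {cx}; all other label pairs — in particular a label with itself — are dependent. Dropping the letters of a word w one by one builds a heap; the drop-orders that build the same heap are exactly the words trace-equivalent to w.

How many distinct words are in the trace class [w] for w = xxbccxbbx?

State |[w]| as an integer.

3

drop 0:x onto floor
drop 1:x onto {0:x}
drop 2:b onto {1:x}
drop 3:c onto {2:b}
drop 4:c onto {3:c}
drop 5:x onto {2:b}
drop 6:b onto {4:c, 5:x}
drop 7:b onto {6:b}
drop 8:x onto {7:b}
ground layer = {0:x}
drop-orders for the pieces not yet dropped (sum over which currently-grounded one goes next):
  1 to go: {8} 1
  2 to go: {7,8} 1
  3 to go: {6,7,8} 1
  4 to go: {4,6,7,8} 1  {5,6,7,8} 1
  5 to go: {3,4,6,7,8} 1  {4,5,6,7,8} 2
  6 to go: {3,4,5,6,7,8} 3
  7 to go: {2,3,4,5,6,7,8} 3
  if 0:x drops first: 3 orders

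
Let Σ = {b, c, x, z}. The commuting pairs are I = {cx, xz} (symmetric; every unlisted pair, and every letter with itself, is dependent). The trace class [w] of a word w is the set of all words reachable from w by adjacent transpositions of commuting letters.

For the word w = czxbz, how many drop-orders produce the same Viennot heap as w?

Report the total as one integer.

3

0(c) covers ∅
1(z) covers 0:c
2(x) covers ∅
3(b) covers 1:z, 2:x
4(z) covers 3:b
floor of heap: 0:c, 2:x
completions by unplaced set U, small U first (add the entries for U minus each lowest piece of U):
  |U|=1: {4}:1
  |U|=2: {3,4}:1
  |U|=3: {1,3,4}:1  {2,3,4}:1
  start at 0(c): 2
  start at 2(x): 1
sum over floor = 3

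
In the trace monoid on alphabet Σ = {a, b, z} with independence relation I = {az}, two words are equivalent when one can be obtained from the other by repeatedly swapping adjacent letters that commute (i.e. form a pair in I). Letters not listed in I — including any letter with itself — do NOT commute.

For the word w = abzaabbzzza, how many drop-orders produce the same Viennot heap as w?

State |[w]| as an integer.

12

0(a) covers ∅
1(b) covers 0:a
2(z) covers 1:b
3(a) covers 1:b
4(a) covers 3:a
5(b) covers 2:z, 4:a
6(b) covers 5:b
7(z) covers 6:b
8(z) covers 7:z
9(z) covers 8:z
10(a) covers 6:b
floor of heap: 0:a
completions by unplaced set U, small U first (add the entries for U minus each lowest piece of U):
  |U|=1: {9}:1  {10}:1
  |U|=2: {8,9}:1  {9,10}:2
  |U|=3: {7,8,9}:1  {8,9,10}:3
  |U|=4: {7,8,9,10}:4
  |U|=5: {6,7,8,9,10}:4
  |U|=6: {5,6,7,8,9,10}:4
  |U|=7: {2,5,6,7,8,9,10}:4  {4,5,6,7,8,9,10}:4
  |U|=8: {2,4,5,6,7,8,9,10}:8  {3,4,5,6,7,8,9,10}:4
  |U|=9: {2,3,4,5,6,7,8,9,10}:12
  start at 0(a): 12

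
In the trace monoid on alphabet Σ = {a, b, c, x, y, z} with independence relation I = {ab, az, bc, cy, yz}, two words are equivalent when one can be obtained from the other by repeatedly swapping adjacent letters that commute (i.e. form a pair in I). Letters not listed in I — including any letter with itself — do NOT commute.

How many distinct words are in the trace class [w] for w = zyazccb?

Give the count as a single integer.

0(z) covers ∅
1(y) covers ∅
2(a) covers 1:y
3(z) covers 0:z
4(c) covers 2:a, 3:z
5(c) covers 4:c
6(b) covers 1:y, 3:z
floor of heap: 0:z, 1:y
completions by unplaced set U, small U first (add the entries for U minus each lowest piece of U):
  |U|=1: {5}:1  {6}:1
  |U|=2: {4,5}:1  {5,6}:2
  |U|=3: {2,4,5}:1  {4,5,6}:3
  |U|=4: {2,4,5,6}:4  {3,4,5,6}:3
  |U|=5: {0,3,4,5,6}:3  {1,2,4,5,6}:4  {2,3,4,5,6}:7
  start at 0(z): 11
  start at 1(y): 10
sum over floor = 21

21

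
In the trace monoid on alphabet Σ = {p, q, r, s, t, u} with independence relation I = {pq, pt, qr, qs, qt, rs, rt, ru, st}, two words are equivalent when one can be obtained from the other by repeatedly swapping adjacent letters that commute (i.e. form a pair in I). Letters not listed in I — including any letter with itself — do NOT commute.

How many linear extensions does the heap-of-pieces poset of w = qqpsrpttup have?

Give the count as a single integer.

840

piece 0:q — minimal
piece 1:q rests on {0:q}
piece 2:p — minimal
piece 3:s rests on {2:p}
piece 4:r rests on {2:p}
piece 5:p rests on {3:s, 4:r}
piece 6:t — minimal
piece 7:t rests on {6:t}
piece 8:u rests on {1:q, 5:p, 7:t}
piece 9:p rests on {8:u}
minimal pieces: {0:q, 2:p, 6:t}
ways to finish when only these pieces remain (= sum over removing one remaining piece with nothing left below it):
  1 left: {9}→1
  2 left: {8,9}→1
  3 left: {1,8,9}→1  {5,8,9}→1  {7,8,9}→1
  4 left: {0,1,8,9}→1  {1,5,8,9}→2  {1,7,8,9}→2  {3,5,8,9}→1  {4,5,8,9}→1  {5,7,8,9}→2  {6,7,8,9}→1
  5 left: {0,1,5,8,9}→3  {0,1,7,8,9}→3  {1,3,5,8,9}→3  {1,4,5,8,9}→3  {1,5,7,8,9}→6  {1,6,7,8,9}→3  {3,4,5,8,9}→2  {3,5,7,8,9}→3  {4,5,7,8,9}→3  {5,6,7,8,9}→3
  6 left: {0,1,3,5,8,9}→6  {0,1,4,5,8,9}→6  {0,1,5,7,8,9}→12  {0,1,6,7,8,9}→6  {1,3,4,5,8,9}→8  {1,3,5,7,8,9}→12  {1,4,5,7,8,9}→12  {1,5,6,7,8,9}→12  {2,3,4,5,8,9}→2  {3,4,5,7,8,9}→8  {3,5,6,7,8,9}→6  {4,5,6,7,8,9}→6
  7 left: {0,1,3,4,5,8,9}→20  {0,1,3,5,7,8,9}→30  {0,1,4,5,7,8,9}→30  {0,1,5,6,7,8,9}→30  {1,2,3,4,5,8,9}→10  {1,3,4,5,7,8,9}→40  {1,3,5,6,7,8,9}→30  {1,4,5,6,7,8,9}→30  {2,3,4,5,7,8,9}→10  {3,4,5,6,7,8,9}→20
  8 left: {0,1,2,3,4,5,8,9}→30  {0,1,3,4,5,7,8,9}→120  {0,1,3,5,6,7,8,9}→90  {0,1,4,5,6,7,8,9}→90  {1,2,3,4,5,7,8,9}→60  {1,3,4,5,6,7,8,9}→120  {2,3,4,5,6,7,8,9}→30
  placing 0:q first → 210 extensions
  placing 2:p first → 420 extensions
  placing 6:t first → 210 extensions
total linear extensions = 840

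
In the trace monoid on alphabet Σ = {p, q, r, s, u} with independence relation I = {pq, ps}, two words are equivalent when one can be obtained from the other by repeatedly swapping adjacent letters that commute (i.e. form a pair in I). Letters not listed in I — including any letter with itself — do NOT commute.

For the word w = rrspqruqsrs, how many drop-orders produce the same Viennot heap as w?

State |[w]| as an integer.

#0=r has no predecessor
#1=r depends on [0:r]
#2=s depends on [1:r]
#3=p depends on [1:r]
#4=q depends on [2:s]
#5=r depends on [3:p, 4:q]
#6=u depends on [5:r]
#7=q depends on [6:u]
#8=s depends on [7:q]
#9=r depends on [8:s]
#10=s depends on [9:r]
sources: [0:r]
N(rest) = Σ N(rest − s) over sources s of rest; N(one piece) = 1:
  size 1 → [10]=1
  size 2 → [9,10]=1
  size 3 → [8,9,10]=1
  size 4 → [7,8,9,10]=1
  size 5 → [6,7,8,9,10]=1
  size 6 → [5,6,7,8,9,10]=1
  size 7 → [3,5,6,7,8,9,10]=1  [4,5,6,7,8,9,10]=1
  size 8 → [2,4,5,6,7,8,9,10]=1  [3,4,5,6,7,8,9,10]=2
  size 9 → [2,3,4,5,6,7,8,9,10]=3
  first=0(r) contributes 3

3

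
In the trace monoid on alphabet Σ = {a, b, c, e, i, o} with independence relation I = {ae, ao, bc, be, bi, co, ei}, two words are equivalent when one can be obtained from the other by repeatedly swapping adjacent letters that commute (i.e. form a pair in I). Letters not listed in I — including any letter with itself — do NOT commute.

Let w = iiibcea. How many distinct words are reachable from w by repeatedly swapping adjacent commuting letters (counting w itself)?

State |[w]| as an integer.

11

0(i) covers ∅
1(i) covers 0:i
2(i) covers 1:i
3(b) covers ∅
4(c) covers 2:i
5(e) covers 4:c
6(a) covers 3:b, 4:c
floor of heap: 0:i, 3:b
completions by unplaced set U, small U first (add the entries for U minus each lowest piece of U):
  |U|=1: {5}:1  {6}:1
  |U|=2: {3,6}:1  {5,6}:2
  |U|=3: {3,5,6}:3  {4,5,6}:2
  |U|=4: {2,4,5,6}:2  {3,4,5,6}:5
  |U|=5: {1,2,4,5,6}:2  {2,3,4,5,6}:7
  start at 0(i): 9
  start at 3(b): 2
sum over floor = 11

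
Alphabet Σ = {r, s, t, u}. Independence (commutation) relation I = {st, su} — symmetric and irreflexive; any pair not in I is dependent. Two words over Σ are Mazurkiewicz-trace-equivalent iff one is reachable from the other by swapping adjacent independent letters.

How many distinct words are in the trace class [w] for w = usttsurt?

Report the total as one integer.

#0=u has no predecessor
#1=s has no predecessor
#2=t depends on [0:u]
#3=t depends on [2:t]
#4=s depends on [1:s]
#5=u depends on [3:t]
#6=r depends on [4:s, 5:u]
#7=t depends on [6:r]
sources: [0:u, 1:s]
N(rest) = Σ N(rest − s) over sources s of rest; N(one piece) = 1:
  size 1 → [7]=1
  size 2 → [6,7]=1
  size 3 → [4,6,7]=1  [5,6,7]=1
  size 4 → [1,4,6,7]=1  [3,5,6,7]=1  [4,5,6,7]=2
  size 5 → [1,4,5,6,7]=3  [2,3,5,6,7]=1  [3,4,5,6,7]=3
  size 6 → [0,2,3,5,6,7]=1  [1,3,4,5,6,7]=6  [2,3,4,5,6,7]=4
  first=0(u) contributes 10
  first=1(s) contributes 5
|[w]| = 15

15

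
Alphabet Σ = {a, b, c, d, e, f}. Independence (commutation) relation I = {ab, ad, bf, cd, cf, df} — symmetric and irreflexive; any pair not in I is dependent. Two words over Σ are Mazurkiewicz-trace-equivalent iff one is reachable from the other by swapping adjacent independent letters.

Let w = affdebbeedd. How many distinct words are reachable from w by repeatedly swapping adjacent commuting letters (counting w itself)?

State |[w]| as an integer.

piece 0:a — minimal
piece 1:f rests on {0:a}
piece 2:f rests on {1:f}
piece 3:d — minimal
piece 4:e rests on {2:f, 3:d}
piece 5:b rests on {4:e}
piece 6:b rests on {5:b}
piece 7:e rests on {6:b}
piece 8:e rests on {7:e}
piece 9:d rests on {8:e}
piece 10:d rests on {9:d}
minimal pieces: {0:a, 3:d}
ways to finish when only these pieces remain (= sum over removing one remaining piece with nothing left below it):
  1 left: {10}→1
  2 left: {9,10}→1
  3 left: {8,9,10}→1
  4 left: {7,8,9,10}→1
  5 left: {6,7,8,9,10}→1
  6 left: {5,6,7,8,9,10}→1
  7 left: {4,5,6,7,8,9,10}→1
  8 left: {2,4,5,6,7,8,9,10}→1  {3,4,5,6,7,8,9,10}→1
  9 left: {1,2,4,5,6,7,8,9,10}→1  {2,3,4,5,6,7,8,9,10}→2
  placing 0:a first → 3 extensions
  placing 3:d first → 1 extensions
total linear extensions = 4

4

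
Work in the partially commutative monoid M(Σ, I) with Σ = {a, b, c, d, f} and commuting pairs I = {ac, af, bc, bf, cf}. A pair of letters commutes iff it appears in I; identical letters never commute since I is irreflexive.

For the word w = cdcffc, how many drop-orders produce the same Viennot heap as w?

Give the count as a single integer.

6

0(c) covers ∅
1(d) covers 0:c
2(c) covers 1:d
3(f) covers 1:d
4(f) covers 3:f
5(c) covers 2:c
floor of heap: 0:c
completions by unplaced set U, small U first (add the entries for U minus each lowest piece of U):
  |U|=1: {4}:1  {5}:1
  |U|=2: {2,5}:1  {3,4}:1  {4,5}:2
  |U|=3: {2,4,5}:3  {3,4,5}:3
  |U|=4: {2,3,4,5}:6
  start at 0(c): 6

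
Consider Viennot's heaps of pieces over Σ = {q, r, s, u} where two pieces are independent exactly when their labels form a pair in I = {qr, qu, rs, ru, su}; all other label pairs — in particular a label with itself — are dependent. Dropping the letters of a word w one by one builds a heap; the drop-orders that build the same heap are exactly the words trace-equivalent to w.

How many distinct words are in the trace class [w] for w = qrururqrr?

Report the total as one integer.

#0=q has no predecessor
#1=r has no predecessor
#2=u has no predecessor
#3=r depends on [1:r]
#4=u depends on [2:u]
#5=r depends on [3:r]
#6=q depends on [0:q]
#7=r depends on [5:r]
#8=r depends on [7:r]
sources: [0:q, 1:r, 2:u]
N(rest) = Σ N(rest − s) over sources s of rest; N(one piece) = 1:
  size 1 → [4]=1  [6]=1  [8]=1
  size 2 → [0,6]=1  [2,4]=1  [4,6]=2  [4,8]=2  [6,8]=2  [7,8]=1
  size 3 → [0,4,6]=3  [0,6,8]=3  [2,4,6]=3  [2,4,8]=3  [4,6,8]=6  [4,7,8]=3  [5,7,8]=1  [6,7,8]=3
  size 4 → [0,2,4,6]=6  [0,4,6,8]=12  [0,6,7,8]=6  [2,4,6,8]=12  [2,4,7,8]=6  [3,5,7,8]=1  [4,5,7,8]=4  [4,6,7,8]=12  [5,6,7,8]=4
  size 5 → [0,2,4,6,8]=30  [0,4,6,7,8]=30  [0,5,6,7,8]=10  [1,3,5,7,8]=1  [2,4,5,7,8]=10  [2,4,6,7,8]=30  [3,4,5,7,8]=5  [3,5,6,7,8]=5  [4,5,6,7,8]=20
  size 6 → [0,2,4,6,7,8]=90  [0,3,5,6,7,8]=15  [0,4,5,6,7,8]=60  [1,3,4,5,7,8]=6  [1,3,5,6,7,8]=6  [2,3,4,5,7,8]=15  [2,4,5,6,7,8]=60  [3,4,5,6,7,8]=30
  size 7 → [0,1,3,5,6,7,8]=21  [0,2,4,5,6,7,8]=210  [0,3,4,5,6,7,8]=105  [1,2,3,4,5,7,8]=21  [1,3,4,5,6,7,8]=42  [2,3,4,5,6,7,8]=105
  first=0(q) contributes 168
  first=1(r) contributes 420
  first=2(u) contributes 168
|[w]| = 756

756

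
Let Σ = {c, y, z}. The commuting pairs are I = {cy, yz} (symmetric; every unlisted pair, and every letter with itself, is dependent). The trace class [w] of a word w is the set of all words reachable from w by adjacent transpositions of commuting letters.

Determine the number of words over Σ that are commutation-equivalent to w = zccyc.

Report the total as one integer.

5

piece 0:z — minimal
piece 1:c rests on {0:z}
piece 2:c rests on {1:c}
piece 3:y — minimal
piece 4:c rests on {2:c}
minimal pieces: {0:z, 3:y}
ways to finish when only these pieces remain (= sum over removing one remaining piece with nothing left below it):
  1 left: {3}→1  {4}→1
  2 left: {2,4}→1  {3,4}→2
  3 left: {1,2,4}→1  {2,3,4}→3
  placing 0:z first → 4 extensions
  placing 3:y first → 1 extensions
total linear extensions = 5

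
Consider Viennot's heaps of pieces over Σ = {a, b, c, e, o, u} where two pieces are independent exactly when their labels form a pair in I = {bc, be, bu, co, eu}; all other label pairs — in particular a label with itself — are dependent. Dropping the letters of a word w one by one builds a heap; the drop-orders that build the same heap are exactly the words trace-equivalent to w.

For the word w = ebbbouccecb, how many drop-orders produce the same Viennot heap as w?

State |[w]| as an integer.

piece 0:e — minimal
piece 1:b — minimal
piece 2:b rests on {1:b}
piece 3:b rests on {2:b}
piece 4:o rests on {0:e, 3:b}
piece 5:u rests on {4:o}
piece 6:c rests on {5:u}
piece 7:c rests on {6:c}
piece 8:e rests on {7:c}
piece 9:c rests on {8:e}
piece 10:b rests on {4:o}
minimal pieces: {0:e, 1:b}
ways to finish when only these pieces remain (= sum over removing one remaining piece with nothing left below it):
  1 left: {9}→1  {10}→1
  2 left: {8,9}→1  {9,10}→2
  3 left: {7,8,9}→1  {8,9,10}→3
  4 left: {6,7,8,9}→1  {7,8,9,10}→4
  5 left: {5,6,7,8,9}→1  {6,7,8,9,10}→5
  6 left: {5,6,7,8,9,10}→6
  7 left: {4,5,6,7,8,9,10}→6
  8 left: {0,4,5,6,7,8,9,10}→6  {3,4,5,6,7,8,9,10}→6
  9 left: {0,3,4,5,6,7,8,9,10}→12  {2,3,4,5,6,7,8,9,10}→6
  placing 0:e first → 6 extensions
  placing 1:b first → 18 extensions
total linear extensions = 24

24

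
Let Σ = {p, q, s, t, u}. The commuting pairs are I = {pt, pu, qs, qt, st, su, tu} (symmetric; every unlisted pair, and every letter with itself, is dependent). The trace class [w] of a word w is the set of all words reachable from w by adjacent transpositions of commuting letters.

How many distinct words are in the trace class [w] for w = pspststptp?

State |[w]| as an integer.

drop 0:p onto floor
drop 1:s onto {0:p}
drop 2:p onto {1:s}
drop 3:s onto {2:p}
drop 4:t onto floor
drop 5:s onto {3:s}
drop 6:t onto {4:t}
drop 7:p onto {5:s}
drop 8:t onto {6:t}
drop 9:p onto {7:p}
ground layer = {0:p, 4:t}
drop-orders for the pieces not yet dropped (sum over which currently-grounded one goes next):
  1 to go: {8} 1  {9} 1
  2 to go: {6,8} 1  {7,9} 1  {8,9} 2
  3 to go: {4,6,8} 1  {5,7,9} 1  {6,8,9} 3  {7,8,9} 3
  4 to go: {3,5,7,9} 1  {4,6,8,9} 4  {5,7,8,9} 4  {6,7,8,9} 6
  5 to go: {2,3,5,7,9} 1  {3,5,7,8,9} 5  {4,6,7,8,9} 10  {5,6,7,8,9} 10
  6 to go: {1,2,3,5,7,9} 1  {2,3,5,7,8,9} 6  {3,5,6,7,8,9} 15  {4,5,6,7,8,9} 20
  7 to go: {0,1,2,3,5,7,9} 1  {1,2,3,5,7,8,9} 7  {2,3,5,6,7,8,9} 21  {3,4,5,6,7,8,9} 35
  8 to go: {0,1,2,3,5,7,8,9} 8  {1,2,3,5,6,7,8,9} 28  {2,3,4,5,6,7,8,9} 56
  if 0:p drops first: 84 orders
  if 4:t drops first: 36 orders
heap linearizations: 120

120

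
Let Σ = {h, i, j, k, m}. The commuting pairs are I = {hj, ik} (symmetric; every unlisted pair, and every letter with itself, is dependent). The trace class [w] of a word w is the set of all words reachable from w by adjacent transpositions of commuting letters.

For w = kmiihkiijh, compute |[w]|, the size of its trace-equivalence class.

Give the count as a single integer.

drop 0:k onto floor
drop 1:m onto {0:k}
drop 2:i onto {1:m}
drop 3:i onto {2:i}
drop 4:h onto {3:i}
drop 5:k onto {4:h}
drop 6:i onto {4:h}
drop 7:i onto {6:i}
drop 8:j onto {5:k, 7:i}
drop 9:h onto {5:k, 7:i}
ground layer = {0:k}
drop-orders for the pieces not yet dropped (sum over which currently-grounded one goes next):
  1 to go: {8} 1  {9} 1
  2 to go: {8,9} 2
  3 to go: {5,8,9} 2  {7,8,9} 2
  4 to go: {5,7,8,9} 4  {6,7,8,9} 2
  5 to go: {5,6,7,8,9} 6
  6 to go: {4,5,6,7,8,9} 6
  7 to go: {3,4,5,6,7,8,9} 6
  8 to go: {2,3,4,5,6,7,8,9} 6
  if 0:k drops first: 6 orders

6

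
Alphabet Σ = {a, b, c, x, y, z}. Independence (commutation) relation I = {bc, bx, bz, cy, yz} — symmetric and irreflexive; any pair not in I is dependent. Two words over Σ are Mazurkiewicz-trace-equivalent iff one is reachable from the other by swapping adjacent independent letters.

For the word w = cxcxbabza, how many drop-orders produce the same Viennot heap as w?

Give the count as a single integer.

#0=c has no predecessor
#1=x depends on [0:c]
#2=c depends on [1:x]
#3=x depends on [2:c]
#4=b has no predecessor
#5=a depends on [3:x, 4:b]
#6=b depends on [5:a]
#7=z depends on [5:a]
#8=a depends on [6:b, 7:z]
sources: [0:c, 4:b]
N(rest) = Σ N(rest − s) over sources s of rest; N(one piece) = 1:
  size 1 → [8]=1
  size 2 → [6,8]=1  [7,8]=1
  size 3 → [6,7,8]=2
  size 4 → [5,6,7,8]=2
  size 5 → [3,5,6,7,8]=2  [4,5,6,7,8]=2
  size 6 → [2,3,5,6,7,8]=2  [3,4,5,6,7,8]=4
  size 7 → [1,2,3,5,6,7,8]=2  [2,3,4,5,6,7,8]=6
  first=0(c) contributes 8
  first=4(b) contributes 2
|[w]| = 10

10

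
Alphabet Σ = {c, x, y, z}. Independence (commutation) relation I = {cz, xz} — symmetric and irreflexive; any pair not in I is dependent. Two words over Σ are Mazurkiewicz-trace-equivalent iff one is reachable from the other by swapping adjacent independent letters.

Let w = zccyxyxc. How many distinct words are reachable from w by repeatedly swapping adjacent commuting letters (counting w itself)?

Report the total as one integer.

drop 0:z onto floor
drop 1:c onto floor
drop 2:c onto {1:c}
drop 3:y onto {0:z, 2:c}
drop 4:x onto {3:y}
drop 5:y onto {4:x}
drop 6:x onto {5:y}
drop 7:c onto {6:x}
ground layer = {0:z, 1:c}
drop-orders for the pieces not yet dropped (sum over which currently-grounded one goes next):
  1 to go: {7} 1
  2 to go: {6,7} 1
  3 to go: {5,6,7} 1
  4 to go: {4,5,6,7} 1
  5 to go: {3,4,5,6,7} 1
  6 to go: {0,3,4,5,6,7} 1  {2,3,4,5,6,7} 1
  if 0:z drops first: 1 orders
  if 1:c drops first: 2 orders
heap linearizations: 3

3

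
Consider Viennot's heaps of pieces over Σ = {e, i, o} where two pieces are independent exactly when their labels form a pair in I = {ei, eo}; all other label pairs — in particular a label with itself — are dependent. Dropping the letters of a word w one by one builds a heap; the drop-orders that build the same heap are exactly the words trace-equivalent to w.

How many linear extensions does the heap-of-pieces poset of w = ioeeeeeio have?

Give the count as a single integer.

126

0(i) covers ∅
1(o) covers 0:i
2(e) covers ∅
3(e) covers 2:e
4(e) covers 3:e
5(e) covers 4:e
6(e) covers 5:e
7(i) covers 1:o
8(o) covers 7:i
floor of heap: 0:i, 2:e
completions by unplaced set U, small U first (add the entries for U minus each lowest piece of U):
  |U|=1: {6}:1  {8}:1
  |U|=2: {5,6}:1  {6,8}:2  {7,8}:1
  |U|=3: {1,7,8}:1  {4,5,6}:1  {5,6,8}:3  {6,7,8}:3
  |U|=4: {0,1,7,8}:1  {1,6,7,8}:4  {3,4,5,6}:1  {4,5,6,8}:4  {5,6,7,8}:6
  |U|=5: {0,1,6,7,8}:5  {1,5,6,7,8}:10  {2,3,4,5,6}:1  {3,4,5,6,8}:5  {4,5,6,7,8}:10
  |U|=6: {0,1,5,6,7,8}:15  {1,4,5,6,7,8}:20  {2,3,4,5,6,8}:6  {3,4,5,6,7,8}:15
  |U|=7: {0,1,4,5,6,7,8}:35  {1,3,4,5,6,7,8}:35  {2,3,4,5,6,7,8}:21
  start at 0(i): 56
  start at 2(e): 70
sum over floor = 126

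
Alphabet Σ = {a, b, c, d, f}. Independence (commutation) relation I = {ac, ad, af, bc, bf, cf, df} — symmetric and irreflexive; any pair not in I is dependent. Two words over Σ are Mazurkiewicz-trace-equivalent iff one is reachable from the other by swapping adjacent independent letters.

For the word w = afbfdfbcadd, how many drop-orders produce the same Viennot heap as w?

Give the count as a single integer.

1155

0(a) covers ∅
1(f) covers ∅
2(b) covers 0:a
3(f) covers 1:f
4(d) covers 2:b
5(f) covers 3:f
6(b) covers 4:d
7(c) covers 4:d
8(a) covers 6:b
9(d) covers 6:b, 7:c
10(d) covers 9:d
floor of heap: 0:a, 1:f
completions by unplaced set U, small U first (add the entries for U minus each lowest piece of U):
  |U|=1: {5}:1  {8}:1  {10}:1
  |U|=2: {3,5}:1  {5,8}:2  {5,10}:2  {8,10}:2  {9,10}:1
  |U|=3: {1,3,5}:1  {3,5,8}:3  {3,5,10}:3  {5,8,10}:6  {5,9,10}:3  {7,9,10}:1  {8,9,10}:3
  |U|=4: {1,3,5,8}:4  {1,3,5,10}:4  {3,5,8,10}:12  {3,5,9,10}:6  {5,7,9,10}:4  {5,8,9,10}:12  {6,8,9,10}:3  {7,8,9,10}:4
  |U|=5: {1,3,5,8,10}:20  {1,3,5,9,10}:10  {3,5,7,9,10}:10  {3,5,8,9,10}:30  {5,6,8,9,10}:15  {5,7,8,9,10}:20  {6,7,8,9,10}:7
  |U|=6: {1,3,5,7,9,10}:20  {1,3,5,8,9,10}:60  {3,5,6,8,9,10}:45  {3,5,7,8,9,10}:60  {4,6,7,8,9,10}:7  {5,6,7,8,9,10}:42
  |U|=7: {1,3,5,6,8,9,10}:105  {1,3,5,7,8,9,10}:140  {2,4,6,7,8,9,10}:7  {3,5,6,7,8,9,10}:147  {4,5,6,7,8,9,10}:49
  |U|=8: {0,2,4,6,7,8,9,10}:7  {1,3,5,6,7,8,9,10}:392  {2,4,5,6,7,8,9,10}:56  {3,4,5,6,7,8,9,10}:196
  |U|=9: {0,2,4,5,6,7,8,9,10}:63  {1,3,4,5,6,7,8,9,10}:588  {2,3,4,5,6,7,8,9,10}:252
  start at 0(a): 840
  start at 1(f): 315
sum over floor = 1155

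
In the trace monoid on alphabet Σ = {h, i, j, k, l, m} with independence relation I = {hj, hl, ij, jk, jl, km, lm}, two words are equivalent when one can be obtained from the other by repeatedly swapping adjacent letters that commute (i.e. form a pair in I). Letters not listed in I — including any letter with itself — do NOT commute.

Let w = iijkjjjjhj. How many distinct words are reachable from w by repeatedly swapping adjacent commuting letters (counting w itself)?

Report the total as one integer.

#0=i has no predecessor
#1=i depends on [0:i]
#2=j has no predecessor
#3=k depends on [1:i]
#4=j depends on [2:j]
#5=j depends on [4:j]
#6=j depends on [5:j]
#7=j depends on [6:j]
#8=h depends on [3:k]
#9=j depends on [7:j]
sources: [0:i, 2:j]
N(rest) = Σ N(rest − s) over sources s of rest; N(one piece) = 1:
  size 1 → [8]=1  [9]=1
  size 2 → [3,8]=1  [7,9]=1  [8,9]=2
  size 3 → [1,3,8]=1  [3,8,9]=3  [6,7,9]=1  [7,8,9]=3
  size 4 → [0,1,3,8]=1  [1,3,8,9]=4  [3,7,8,9]=6  [5,6,7,9]=1  [6,7,8,9]=4
  size 5 → [0,1,3,8,9]=5  [1,3,7,8,9]=10  [3,6,7,8,9]=10  [4,5,6,7,9]=1  [5,6,7,8,9]=5
  size 6 → [0,1,3,7,8,9]=15  [1,3,6,7,8,9]=20  [2,4,5,6,7,9]=1  [3,5,6,7,8,9]=15  [4,5,6,7,8,9]=6
  size 7 → [0,1,3,6,7,8,9]=35  [1,3,5,6,7,8,9]=35  [2,4,5,6,7,8,9]=7  [3,4,5,6,7,8,9]=21
  size 8 → [0,1,3,5,6,7,8,9]=70  [1,3,4,5,6,7,8,9]=56  [2,3,4,5,6,7,8,9]=28
  first=0(i) contributes 84
  first=2(j) contributes 126
|[w]| = 210

210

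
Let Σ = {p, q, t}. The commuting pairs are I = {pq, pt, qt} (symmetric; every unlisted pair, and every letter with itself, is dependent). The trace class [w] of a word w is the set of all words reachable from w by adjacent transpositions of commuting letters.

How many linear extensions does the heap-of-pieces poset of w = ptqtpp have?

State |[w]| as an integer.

60

drop 0:p onto floor
drop 1:t onto floor
drop 2:q onto floor
drop 3:t onto {1:t}
drop 4:p onto {0:p}
drop 5:p onto {4:p}
ground layer = {0:p, 1:t, 2:q}
drop-orders for the pieces not yet dropped (sum over which currently-grounded one goes next):
  1 to go: {2} 1  {3} 1  {5} 1
  2 to go: {1,3} 1  {2,3} 2  {2,5} 2  {3,5} 2  {4,5} 1
  3 to go: {0,4,5} 1  {1,2,3} 3  {1,3,5} 3  {2,3,5} 6  {2,4,5} 3  {3,4,5} 3
  4 to go: {0,2,4,5} 4  {0,3,4,5} 4  {1,2,3,5} 12  {1,3,4,5} 6  {2,3,4,5} 12
  if 0:p drops first: 30 orders
  if 1:t drops first: 20 orders
  if 2:q drops first: 10 orders
heap linearizations: 60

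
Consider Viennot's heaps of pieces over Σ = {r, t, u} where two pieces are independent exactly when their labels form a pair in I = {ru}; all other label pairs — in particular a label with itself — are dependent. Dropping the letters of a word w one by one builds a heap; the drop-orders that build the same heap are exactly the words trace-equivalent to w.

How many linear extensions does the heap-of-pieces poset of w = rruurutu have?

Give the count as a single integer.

#0=r has no predecessor
#1=r depends on [0:r]
#2=u has no predecessor
#3=u depends on [2:u]
#4=r depends on [1:r]
#5=u depends on [3:u]
#6=t depends on [4:r, 5:u]
#7=u depends on [6:t]
sources: [0:r, 2:u]
N(rest) = Σ N(rest − s) over sources s of rest; N(one piece) = 1:
  size 1 → [7]=1
  size 2 → [6,7]=1
  size 3 → [4,6,7]=1  [5,6,7]=1
  size 4 → [1,4,6,7]=1  [3,5,6,7]=1  [4,5,6,7]=2
  size 5 → [0,1,4,6,7]=1  [1,4,5,6,7]=3  [2,3,5,6,7]=1  [3,4,5,6,7]=3
  size 6 → [0,1,4,5,6,7]=4  [1,3,4,5,6,7]=6  [2,3,4,5,6,7]=4
  first=0(r) contributes 10
  first=2(u) contributes 10
|[w]| = 20

20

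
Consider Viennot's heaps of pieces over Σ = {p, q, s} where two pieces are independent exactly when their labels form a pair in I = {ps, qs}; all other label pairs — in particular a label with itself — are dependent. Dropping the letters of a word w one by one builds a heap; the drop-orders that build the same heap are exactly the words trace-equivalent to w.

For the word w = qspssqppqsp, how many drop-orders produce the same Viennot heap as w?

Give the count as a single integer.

330

drop 0:q onto floor
drop 1:s onto floor
drop 2:p onto {0:q}
drop 3:s onto {1:s}
drop 4:s onto {3:s}
drop 5:q onto {2:p}
drop 6:p onto {5:q}
drop 7:p onto {6:p}
drop 8:q onto {7:p}
drop 9:s onto {4:s}
drop 10:p onto {8:q}
ground layer = {0:q, 1:s}
drop-orders for the pieces not yet dropped (sum over which currently-grounded one goes next):
  1 to go: {9} 1  {10} 1
  2 to go: {4,9} 1  {8,10} 1  {9,10} 2
  3 to go: {3,4,9} 1  {4,9,10} 3  {7,8,10} 1  {8,9,10} 3
  4 to go: {1,3,4,9} 1  {3,4,9,10} 4  {4,8,9,10} 6  {6,7,8,10} 1  {7,8,9,10} 4
  5 to go: {1,3,4,9,10} 5  {3,4,8,9,10} 10  {4,7,8,9,10} 10  {5,6,7,8,10} 1  {6,7,8,9,10} 5
  6 to go: {1,3,4,8,9,10} 15  {2,5,6,7,8,10} 1  {3,4,7,8,9,10} 20  {4,6,7,8,9,10} 15  {5,6,7,8,9,10} 6
  7 to go: {0,2,5,6,7,8,10} 1  {1,3,4,7,8,9,10} 35  {2,5,6,7,8,9,10} 7  {3,4,6,7,8,9,10} 35  {4,5,6,7,8,9,10} 21
  8 to go: {0,2,5,6,7,8,9,10} 8  {1,3,4,6,7,8,9,10} 70  {2,4,5,6,7,8,9,10} 28  {3,4,5,6,7,8,9,10} 56
  9 to go: {0,2,4,5,6,7,8,9,10} 36  {1,3,4,5,6,7,8,9,10} 126  {2,3,4,5,6,7,8,9,10} 84
  if 0:q drops first: 210 orders
  if 1:s drops first: 120 orders
heap linearizations: 330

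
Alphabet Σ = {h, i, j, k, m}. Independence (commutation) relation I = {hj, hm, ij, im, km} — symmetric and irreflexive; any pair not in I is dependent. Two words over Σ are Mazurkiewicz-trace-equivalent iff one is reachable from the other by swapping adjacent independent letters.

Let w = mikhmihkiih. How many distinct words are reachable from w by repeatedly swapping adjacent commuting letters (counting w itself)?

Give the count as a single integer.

55

#0=m has no predecessor
#1=i has no predecessor
#2=k depends on [1:i]
#3=h depends on [2:k]
#4=m depends on [0:m]
#5=i depends on [3:h]
#6=h depends on [5:i]
#7=k depends on [6:h]
#8=i depends on [7:k]
#9=i depends on [8:i]
#10=h depends on [9:i]
sources: [0:m, 1:i]
N(rest) = Σ N(rest − s) over sources s of rest; N(one piece) = 1:
  size 1 → [4]=1  [10]=1
  size 2 → [0,4]=1  [4,10]=2  [9,10]=1
  size 3 → [0,4,10]=3  [4,9,10]=3  [8,9,10]=1
  size 4 → [0,4,9,10]=6  [4,8,9,10]=4  [7,8,9,10]=1
  size 5 → [0,4,8,9,10]=10  [4,7,8,9,10]=5  [6,7,8,9,10]=1
  size 6 → [0,4,7,8,9,10]=15  [4,6,7,8,9,10]=6  [5,6,7,8,9,10]=1
  size 7 → [0,4,6,7,8,9,10]=21  [3,5,6,7,8,9,10]=1  [4,5,6,7,8,9,10]=7
  size 8 → [0,4,5,6,7,8,9,10]=28  [2,3,5,6,7,8,9,10]=1  [3,4,5,6,7,8,9,10]=8
  size 9 → [0,3,4,5,6,7,8,9,10]=36  [1,2,3,5,6,7,8,9,10]=1  [2,3,4,5,6,7,8,9,10]=9
  first=0(m) contributes 10
  first=1(i) contributes 45
|[w]| = 55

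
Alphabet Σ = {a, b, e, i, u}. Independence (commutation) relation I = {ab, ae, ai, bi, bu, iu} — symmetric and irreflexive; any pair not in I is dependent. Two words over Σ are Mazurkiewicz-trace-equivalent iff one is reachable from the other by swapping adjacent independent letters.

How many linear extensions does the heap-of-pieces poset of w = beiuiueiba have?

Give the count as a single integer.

piece 0:b — minimal
piece 1:e rests on {0:b}
piece 2:i rests on {1:e}
piece 3:u rests on {1:e}
piece 4:i rests on {2:i}
piece 5:u rests on {3:u}
piece 6:e rests on {4:i, 5:u}
piece 7:i rests on {6:e}
piece 8:b rests on {6:e}
piece 9:a rests on {5:u}
minimal pieces: {0:b}
ways to finish when only these pieces remain (= sum over removing one remaining piece with nothing left below it):
  1 left: {7}→1  {8}→1  {9}→1
  2 left: {7,8}→2  {7,9}→2  {8,9}→2
  3 left: {6,7,8}→2  {7,8,9}→6
  4 left: {4,6,7,8}→2  {6,7,8,9}→8
  5 left: {2,4,6,7,8}→2  {4,6,7,8,9}→10  {5,6,7,8,9}→8
  6 left: {2,4,6,7,8,9}→12  {3,5,6,7,8,9}→8  {4,5,6,7,8,9}→18
  7 left: {2,4,5,6,7,8,9}→30  {3,4,5,6,7,8,9}→26
  8 left: {2,3,4,5,6,7,8,9}→56
  placing 0:b first → 56 extensions

56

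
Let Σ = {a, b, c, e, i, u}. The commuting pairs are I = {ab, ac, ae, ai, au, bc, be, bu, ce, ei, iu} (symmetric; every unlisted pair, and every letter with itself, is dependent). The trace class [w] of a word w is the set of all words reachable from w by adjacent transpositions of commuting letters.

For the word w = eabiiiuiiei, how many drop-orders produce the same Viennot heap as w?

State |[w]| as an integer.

#0=e has no predecessor
#1=a has no predecessor
#2=b has no predecessor
#3=i depends on [2:b]
#4=i depends on [3:i]
#5=i depends on [4:i]
#6=u depends on [0:e]
#7=i depends on [5:i]
#8=i depends on [7:i]
#9=e depends on [6:u]
#10=i depends on [8:i]
sources: [0:e, 1:a, 2:b]
N(rest) = Σ N(rest − s) over sources s of rest; N(one piece) = 1:
  size 1 → [1]=1  [9]=1  [10]=1
  size 2 → [1,9]=2  [1,10]=2  [6,9]=1  [8,10]=1  [9,10]=2
  size 3 → [0,6,9]=1  [1,6,9]=3  [1,8,10]=3  [1,9,10]=6  [6,9,10]=3  [7,8,10]=1  [8,9,10]=3
  size 4 → [0,1,6,9]=4  [0,6,9,10]=4  [1,6,9,10]=12  [1,7,8,10]=4  [1,8,9,10]=12  [5,7,8,10]=1  [6,8,9,10]=6  [7,8,9,10]=4
  size 5 → [0,1,6,9,10]=20  [0,6,8,9,10]=10  [1,5,7,8,10]=5  [1,6,8,9,10]=30  [1,7,8,9,10]=20  [4,5,7,8,10]=1  [5,7,8,9,10]=5  [6,7,8,9,10]=10
  size 6 → [0,1,6,8,9,10]=60  [0,6,7,8,9,10]=20  [1,4,5,7,8,10]=6  [1,5,7,8,9,10]=30  [1,6,7,8,9,10]=60  [3,4,5,7,8,10]=1  [4,5,7,8,9,10]=6  [5,6,7,8,9,10]=15
  size 7 → [0,1,6,7,8,9,10]=140  [0,5,6,7,8,9,10]=35  [1,3,4,5,7,8,10]=7  [1,4,5,7,8,9,10]=42  [1,5,6,7,8,9,10]=105  [2,3,4,5,7,8,10]=1  [3,4,5,7,8,9,10]=7  [4,5,6,7,8,9,10]=21
  size 8 → [0,1,5,6,7,8,9,10]=280  [0,4,5,6,7,8,9,10]=56  [1,2,3,4,5,7,8,10]=8  [1,3,4,5,7,8,9,10]=56  [1,4,5,6,7,8,9,10]=168  [2,3,4,5,7,8,9,10]=8  [3,4,5,6,7,8,9,10]=28
  size 9 → [0,1,4,5,6,7,8,9,10]=504  [0,3,4,5,6,7,8,9,10]=84  [1,2,3,4,5,7,8,9,10]=72  [1,3,4,5,6,7,8,9,10]=252  [2,3,4,5,6,7,8,9,10]=36
  first=0(e) contributes 360
  first=1(a) contributes 120
  first=2(b) contributes 840
|[w]| = 1320

1320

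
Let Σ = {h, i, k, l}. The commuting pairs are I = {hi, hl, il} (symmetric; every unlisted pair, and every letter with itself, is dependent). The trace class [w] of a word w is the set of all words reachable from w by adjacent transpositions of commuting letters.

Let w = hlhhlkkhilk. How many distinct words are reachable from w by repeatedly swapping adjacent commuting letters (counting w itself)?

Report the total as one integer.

60

0(h) covers ∅
1(l) covers ∅
2(h) covers 0:h
3(h) covers 2:h
4(l) covers 1:l
5(k) covers 3:h, 4:l
6(k) covers 5:k
7(h) covers 6:k
8(i) covers 6:k
9(l) covers 6:k
10(k) covers 7:h, 8:i, 9:l
floor of heap: 0:h, 1:l
completions by unplaced set U, small U first (add the entries for U minus each lowest piece of U):
  |U|=1: {10}:1
  |U|=2: {7,10}:1  {8,10}:1  {9,10}:1
  |U|=3: {7,8,10}:2  {7,9,10}:2  {8,9,10}:2
  |U|=4: {7,8,9,10}:6
  |U|=5: {6,7,8,9,10}:6
  |U|=6: {5,6,7,8,9,10}:6
  |U|=7: {3,5,6,7,8,9,10}:6  {4,5,6,7,8,9,10}:6
  |U|=8: {1,4,5,6,7,8,9,10}:6  {2,3,5,6,7,8,9,10}:6  {3,4,5,6,7,8,9,10}:12
  |U|=9: {0,2,3,5,6,7,8,9,10}:6  {1,3,4,5,6,7,8,9,10}:18  {2,3,4,5,6,7,8,9,10}:18
  start at 0(h): 36
  start at 1(l): 24
sum over floor = 60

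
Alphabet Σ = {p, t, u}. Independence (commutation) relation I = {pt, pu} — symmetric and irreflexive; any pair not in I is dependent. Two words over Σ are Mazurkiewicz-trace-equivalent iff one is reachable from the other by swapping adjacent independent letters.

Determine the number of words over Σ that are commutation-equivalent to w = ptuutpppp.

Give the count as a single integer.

#0=p has no predecessor
#1=t has no predecessor
#2=u depends on [1:t]
#3=u depends on [2:u]
#4=t depends on [3:u]
#5=p depends on [0:p]
#6=p depends on [5:p]
#7=p depends on [6:p]
#8=p depends on [7:p]
sources: [0:p, 1:t]
N(rest) = Σ N(rest − s) over sources s of rest; N(one piece) = 1:
  size 1 → [4]=1  [8]=1
  size 2 → [3,4]=1  [4,8]=2  [7,8]=1
  size 3 → [2,3,4]=1  [3,4,8]=3  [4,7,8]=3  [6,7,8]=1
  size 4 → [1,2,3,4]=1  [2,3,4,8]=4  [3,4,7,8]=6  [4,6,7,8]=4  [5,6,7,8]=1
  size 5 → [0,5,6,7,8]=1  [1,2,3,4,8]=5  [2,3,4,7,8]=10  [3,4,6,7,8]=10  [4,5,6,7,8]=5
  size 6 → [0,4,5,6,7,8]=6  [1,2,3,4,7,8]=15  [2,3,4,6,7,8]=20  [3,4,5,6,7,8]=15
  size 7 → [0,3,4,5,6,7,8]=21  [1,2,3,4,6,7,8]=35  [2,3,4,5,6,7,8]=35
  first=0(p) contributes 70
  first=1(t) contributes 56
|[w]| = 126

126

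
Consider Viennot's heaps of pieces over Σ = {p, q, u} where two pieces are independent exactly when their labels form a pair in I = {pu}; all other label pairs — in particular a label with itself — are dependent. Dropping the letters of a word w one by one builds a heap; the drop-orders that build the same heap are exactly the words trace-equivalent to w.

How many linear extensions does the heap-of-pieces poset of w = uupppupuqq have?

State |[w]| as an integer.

0(u) covers ∅
1(u) covers 0:u
2(p) covers ∅
3(p) covers 2:p
4(p) covers 3:p
5(u) covers 1:u
6(p) covers 4:p
7(u) covers 5:u
8(q) covers 6:p, 7:u
9(q) covers 8:q
floor of heap: 0:u, 2:p
completions by unplaced set U, small U first (add the entries for U minus each lowest piece of U):
  |U|=1: {9}:1
  |U|=2: {8,9}:1
  |U|=3: {6,8,9}:1  {7,8,9}:1
  |U|=4: {4,6,8,9}:1  {5,7,8,9}:1  {6,7,8,9}:2
  |U|=5: {1,5,7,8,9}:1  {3,4,6,8,9}:1  {4,6,7,8,9}:3  {5,6,7,8,9}:3
  |U|=6: {0,1,5,7,8,9}:1  {1,5,6,7,8,9}:4  {2,3,4,6,8,9}:1  {3,4,6,7,8,9}:4  {4,5,6,7,8,9}:6
  |U|=7: {0,1,5,6,7,8,9}:5  {1,4,5,6,7,8,9}:10  {2,3,4,6,7,8,9}:5  {3,4,5,6,7,8,9}:10
  |U|=8: {0,1,4,5,6,7,8,9}:15  {1,3,4,5,6,7,8,9}:20  {2,3,4,5,6,7,8,9}:15
  start at 0(u): 35
  start at 2(p): 35
sum over floor = 70

70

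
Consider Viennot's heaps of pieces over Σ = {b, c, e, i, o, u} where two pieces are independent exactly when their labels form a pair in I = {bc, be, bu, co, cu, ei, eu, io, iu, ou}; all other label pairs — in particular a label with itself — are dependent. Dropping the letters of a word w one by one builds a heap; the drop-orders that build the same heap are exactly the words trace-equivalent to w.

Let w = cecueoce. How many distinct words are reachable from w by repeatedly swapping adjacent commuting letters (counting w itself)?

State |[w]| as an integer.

#0=c has no predecessor
#1=e depends on [0:c]
#2=c depends on [1:e]
#3=u has no predecessor
#4=e depends on [2:c]
#5=o depends on [4:e]
#6=c depends on [4:e]
#7=e depends on [5:o, 6:c]
sources: [0:c, 3:u]
N(rest) = Σ N(rest − s) over sources s of rest; N(one piece) = 1:
  size 1 → [3]=1  [7]=1
  size 2 → [3,7]=2  [5,7]=1  [6,7]=1
  size 3 → [3,5,7]=3  [3,6,7]=3  [5,6,7]=2
  size 4 → [3,5,6,7]=8  [4,5,6,7]=2
  size 5 → [2,4,5,6,7]=2  [3,4,5,6,7]=10
  size 6 → [1,2,4,5,6,7]=2  [2,3,4,5,6,7]=12
  first=0(c) contributes 14
  first=3(u) contributes 2
|[w]| = 16

16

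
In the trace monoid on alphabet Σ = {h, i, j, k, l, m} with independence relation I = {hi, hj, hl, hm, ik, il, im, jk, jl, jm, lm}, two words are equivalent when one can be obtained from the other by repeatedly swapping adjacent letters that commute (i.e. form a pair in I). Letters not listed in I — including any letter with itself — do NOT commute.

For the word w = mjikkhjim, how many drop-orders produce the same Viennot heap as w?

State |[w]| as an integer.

252

0(m) covers ∅
1(j) covers ∅
2(i) covers 1:j
3(k) covers 0:m
4(k) covers 3:k
5(h) covers 4:k
6(j) covers 2:i
7(i) covers 6:j
8(m) covers 4:k
floor of heap: 0:m, 1:j
completions by unplaced set U, small U first (add the entries for U minus each lowest piece of U):
  |U|=1: {5}:1  {7}:1  {8}:1
  |U|=2: {5,7}:2  {5,8}:2  {6,7}:1  {7,8}:2
  |U|=3: {2,6,7}:1  {4,5,8}:2  {5,6,7}:3  {5,7,8}:6  {6,7,8}:3
  |U|=4: {1,2,6,7}:1  {2,5,6,7}:4  {2,6,7,8}:4  {3,4,5,8}:2  {4,5,7,8}:8  {5,6,7,8}:12
  |U|=5: {0,3,4,5,8}:2  {1,2,5,6,7}:5  {1,2,6,7,8}:5  {2,5,6,7,8}:20  {3,4,5,7,8}:10  {4,5,6,7,8}:20
  |U|=6: {0,3,4,5,7,8}:12  {1,2,5,6,7,8}:30  {2,4,5,6,7,8}:40  {3,4,5,6,7,8}:30
  |U|=7: {0,3,4,5,6,7,8}:42  {1,2,4,5,6,7,8}:70  {2,3,4,5,6,7,8}:70
  start at 0(m): 140
  start at 1(j): 112
sum over floor = 252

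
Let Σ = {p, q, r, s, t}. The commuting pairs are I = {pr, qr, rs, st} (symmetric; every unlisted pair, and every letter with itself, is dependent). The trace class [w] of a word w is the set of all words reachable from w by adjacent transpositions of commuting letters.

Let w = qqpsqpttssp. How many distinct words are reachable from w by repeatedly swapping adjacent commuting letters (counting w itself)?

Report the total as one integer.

0(q) covers ∅
1(q) covers 0:q
2(p) covers 1:q
3(s) covers 2:p
4(q) covers 3:s
5(p) covers 4:q
6(t) covers 5:p
7(t) covers 6:t
8(s) covers 5:p
9(s) covers 8:s
10(p) covers 7:t, 9:s
floor of heap: 0:q
completions by unplaced set U, small U first (add the entries for U minus each lowest piece of U):
  |U|=1: {10}:1
  |U|=2: {7,10}:1  {9,10}:1
  |U|=3: {6,7,10}:1  {7,9,10}:2  {8,9,10}:1
  |U|=4: {6,7,9,10}:3  {7,8,9,10}:3
  |U|=5: {6,7,8,9,10}:6
  |U|=6: {5,6,7,8,9,10}:6
  |U|=7: {4,5,6,7,8,9,10}:6
  |U|=8: {3,4,5,6,7,8,9,10}:6
  |U|=9: {2,3,4,5,6,7,8,9,10}:6
  start at 0(q): 6

6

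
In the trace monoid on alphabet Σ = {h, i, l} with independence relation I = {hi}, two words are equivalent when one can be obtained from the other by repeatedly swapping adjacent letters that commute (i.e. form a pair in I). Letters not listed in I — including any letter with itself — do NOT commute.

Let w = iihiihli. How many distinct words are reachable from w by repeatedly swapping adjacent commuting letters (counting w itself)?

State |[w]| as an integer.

#0=i has no predecessor
#1=i depends on [0:i]
#2=h has no predecessor
#3=i depends on [1:i]
#4=i depends on [3:i]
#5=h depends on [2:h]
#6=l depends on [4:i, 5:h]
#7=i depends on [6:l]
sources: [0:i, 2:h]
N(rest) = Σ N(rest − s) over sources s of rest; N(one piece) = 1:
  size 1 → [7]=1
  size 2 → [6,7]=1
  size 3 → [4,6,7]=1  [5,6,7]=1
  size 4 → [2,5,6,7]=1  [3,4,6,7]=1  [4,5,6,7]=2
  size 5 → [1,3,4,6,7]=1  [2,4,5,6,7]=3  [3,4,5,6,7]=3
  size 6 → [0,1,3,4,6,7]=1  [1,3,4,5,6,7]=4  [2,3,4,5,6,7]=6
  first=0(i) contributes 10
  first=2(h) contributes 5
|[w]| = 15

15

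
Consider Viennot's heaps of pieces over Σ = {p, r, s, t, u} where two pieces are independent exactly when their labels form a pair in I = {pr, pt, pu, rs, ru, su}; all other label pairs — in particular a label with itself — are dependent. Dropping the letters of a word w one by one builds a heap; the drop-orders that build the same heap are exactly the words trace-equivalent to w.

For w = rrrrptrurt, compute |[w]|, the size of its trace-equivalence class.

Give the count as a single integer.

30

#0=r has no predecessor
#1=r depends on [0:r]
#2=r depends on [1:r]
#3=r depends on [2:r]
#4=p has no predecessor
#5=t depends on [3:r]
#6=r depends on [5:t]
#7=u depends on [5:t]
#8=r depends on [6:r]
#9=t depends on [7:u, 8:r]
sources: [0:r, 4:p]
N(rest) = Σ N(rest − s) over sources s of rest; N(one piece) = 1:
  size 1 → [4]=1  [9]=1
  size 2 → [4,9]=2  [7,9]=1  [8,9]=1
  size 3 → [4,7,9]=3  [4,8,9]=3  [6,8,9]=1  [7,8,9]=2
  size 4 → [4,6,8,9]=4  [4,7,8,9]=8  [6,7,8,9]=3
  size 5 → [4,6,7,8,9]=15  [5,6,7,8,9]=3
  size 6 → [3,5,6,7,8,9]=3  [4,5,6,7,8,9]=18
  size 7 → [2,3,5,6,7,8,9]=3  [3,4,5,6,7,8,9]=21
  size 8 → [1,2,3,5,6,7,8,9]=3  [2,3,4,5,6,7,8,9]=24
  first=0(r) contributes 27
  first=4(p) contributes 3
|[w]| = 30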